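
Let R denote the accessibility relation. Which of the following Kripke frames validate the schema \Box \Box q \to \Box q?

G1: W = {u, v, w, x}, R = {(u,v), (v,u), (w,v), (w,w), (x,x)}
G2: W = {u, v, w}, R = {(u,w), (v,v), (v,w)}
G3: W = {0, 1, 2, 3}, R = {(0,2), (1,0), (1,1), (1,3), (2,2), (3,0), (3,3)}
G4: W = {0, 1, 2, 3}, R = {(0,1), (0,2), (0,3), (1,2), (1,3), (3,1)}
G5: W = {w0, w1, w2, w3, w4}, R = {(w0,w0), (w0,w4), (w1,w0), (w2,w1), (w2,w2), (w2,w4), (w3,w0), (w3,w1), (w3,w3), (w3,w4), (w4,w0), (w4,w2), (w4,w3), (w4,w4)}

This is the axiom for density; its first-order frame correspondent is \forall x \forall y (Rxy \to \exists z (Rxz \wedge Rzy)).
G1: fails — Ruv but no z with Ruz and Rzv.
G2: fails — Ruw but no z with Ruz and Rzw.
G3: condition met.
G4: fails — R12 but no z with R1z and Rz2.
G5: condition met.
Valid on: G3, G5.

G3, G5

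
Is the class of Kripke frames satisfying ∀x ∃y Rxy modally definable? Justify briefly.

Yes: it is seriality, defined by the D schema □p → ◇p.
Suppose □p→◇p is valid. At any x set V(p)=W. Then □p at x, so ◇p at x, so x has a successor.

Definable; □p → ◇p defines it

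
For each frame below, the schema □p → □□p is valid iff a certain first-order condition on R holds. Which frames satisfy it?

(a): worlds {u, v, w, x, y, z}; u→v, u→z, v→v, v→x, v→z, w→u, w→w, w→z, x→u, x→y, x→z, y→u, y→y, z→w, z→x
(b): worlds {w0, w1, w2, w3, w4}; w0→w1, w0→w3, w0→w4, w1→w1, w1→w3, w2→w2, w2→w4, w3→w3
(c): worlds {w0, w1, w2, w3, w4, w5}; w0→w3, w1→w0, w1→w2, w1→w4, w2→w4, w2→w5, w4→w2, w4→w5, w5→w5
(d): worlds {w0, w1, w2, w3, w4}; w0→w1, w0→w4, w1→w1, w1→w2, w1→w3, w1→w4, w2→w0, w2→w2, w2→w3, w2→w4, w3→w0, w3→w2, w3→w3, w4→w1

This is the axiom for transitivity; its first-order frame correspondent is ∀x ∀y ∀z (Rxy ∧ Ryz → Rxz).
(a): fails — Ruv and Rvx but not Rux.
(b): condition met.
(c): fails — Rw1w2 and Rw2w5 but not Rw1w5.
(d): fails — Rw1w2 and Rw2w0 but not Rw1w0.

(b)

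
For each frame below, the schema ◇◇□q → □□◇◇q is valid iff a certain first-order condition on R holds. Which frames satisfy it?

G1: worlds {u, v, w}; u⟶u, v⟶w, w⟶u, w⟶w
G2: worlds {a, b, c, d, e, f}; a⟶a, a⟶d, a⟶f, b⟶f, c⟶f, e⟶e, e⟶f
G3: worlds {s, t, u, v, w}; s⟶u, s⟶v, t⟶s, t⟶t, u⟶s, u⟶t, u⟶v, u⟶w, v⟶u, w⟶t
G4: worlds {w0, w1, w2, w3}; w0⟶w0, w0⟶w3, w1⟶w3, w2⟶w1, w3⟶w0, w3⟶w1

G1

Frame correspondent (Sahlqvist): ∀x ∀y ∀z ((xR²y ∧ xR²z) → ∃w (yRw ∧ zR²w)) — i.e. a generalized confluence (Geach) condition.
G1: satisfies the condition.
G2: fails — aR²a, aR²d but no w with aRw and dR²w.
G3: fails — sR²s, sR²w but no w* with sRw* and wR²w*.
G4: fails — w0R²w1, w0R²w1 but no w with w1Rw and w1R²w.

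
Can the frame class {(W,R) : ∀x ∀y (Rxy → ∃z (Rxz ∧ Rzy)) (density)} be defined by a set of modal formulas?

This is a Sahlqvist condition; the C4 axiom □□r → □r defines it.
Suppose □□r→□r is valid. Take Rxy and set V(r)={w : xR²w}. Then □□r at x, so □r at x, so r at y, i.e. ∃z(Rxz∧Rzy).

Yes, by □□r → □r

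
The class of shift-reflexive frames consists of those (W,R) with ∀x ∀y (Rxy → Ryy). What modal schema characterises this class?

□(□ψ → ψ)

A defining formula is □(□ψ → ψ) (the T□ axiom).
Suppose □(□ψ→ψ) is valid. Take Rxy and set V(ψ)={w : Ryw}. Then at y, □ψ holds; since □(□ψ→ψ) at x, □ψ→ψ at y, so ψ at y, i.e. Ryy.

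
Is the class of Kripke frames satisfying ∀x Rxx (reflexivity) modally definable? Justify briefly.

Definable; □q → q defines it

The condition is reflexivity. A defining modal formula is □q → q.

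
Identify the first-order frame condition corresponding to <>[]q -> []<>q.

convergence: forall x forall y forall z (Rxy & Rxz -> exists w (Ryw & Rzw))

Suppose ◇□q→□◇q is valid. Take Rxy, Rxz and set V(q)={w : Ryw}. Then □q at y so ◇□q at x, so □◇q at x, so ◇q at z, giving w with Rzw and Ryw.
The converse is a direct semantic check.
So the correspondent is convergence.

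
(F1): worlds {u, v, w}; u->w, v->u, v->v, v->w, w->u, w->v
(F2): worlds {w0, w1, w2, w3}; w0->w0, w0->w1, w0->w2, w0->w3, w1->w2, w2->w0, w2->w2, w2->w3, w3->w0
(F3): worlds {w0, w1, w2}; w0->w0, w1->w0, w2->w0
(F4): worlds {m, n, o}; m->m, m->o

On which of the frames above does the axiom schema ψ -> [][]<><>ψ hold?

Frame correspondent (Sahlqvist): forall x forall z (x R^2 z -> exists w (x = w & z R^2 w)) — i.e. a generalized confluence (Geach) condition.
(F1): fails — wR²u but no t with w=t and uR²t.
(F2): condition met.
(F3): fails — w1R²w0 but no w with w1=w and w0R²w.
(F4): fails — mR²o but no w with m=w and oR²w.

(F2)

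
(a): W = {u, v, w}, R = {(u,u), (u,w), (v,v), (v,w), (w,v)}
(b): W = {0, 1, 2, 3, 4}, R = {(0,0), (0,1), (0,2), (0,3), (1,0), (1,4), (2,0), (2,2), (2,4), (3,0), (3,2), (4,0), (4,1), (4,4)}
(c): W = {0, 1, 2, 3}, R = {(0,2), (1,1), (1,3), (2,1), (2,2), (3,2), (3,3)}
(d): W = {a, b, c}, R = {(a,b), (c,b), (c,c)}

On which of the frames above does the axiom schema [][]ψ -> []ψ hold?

(a), (b), (c)

Frame correspondent (Sahlqvist): forall x forall y (Rxy -> exists z (Rxz & Rzy)) — i.e. density.
(a): holds.
(b): holds.
(c): holds.
(d): fails — Rab but no z with Raz and Rzb.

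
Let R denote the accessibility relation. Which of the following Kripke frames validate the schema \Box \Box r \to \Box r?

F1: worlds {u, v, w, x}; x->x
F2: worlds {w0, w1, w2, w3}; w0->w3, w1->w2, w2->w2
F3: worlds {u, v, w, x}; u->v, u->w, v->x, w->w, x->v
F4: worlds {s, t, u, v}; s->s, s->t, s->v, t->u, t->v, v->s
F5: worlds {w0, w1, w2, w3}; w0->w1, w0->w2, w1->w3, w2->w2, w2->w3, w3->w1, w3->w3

This is the axiom for density; its first-order frame correspondent is \forall x \forall y (Rxy \to \exists z (Rxz \wedge Rzy)).
F1: ✓.
F2: fails — Rw0w3 but no z with Rw0z and Rzw3.
F3: fails — Ruv but no z with Ruz and Rzv.
F4: fails — Rtv but no z with Rtz and Rzv.
F5: fails — Rw0w1 but no z with Rw0z and Rzw1.

F1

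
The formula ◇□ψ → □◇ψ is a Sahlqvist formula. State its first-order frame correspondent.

Suppose ◇□ψ→□◇ψ is valid. Take Rxy, Rxz and set V(ψ)={w : Ryw}. Then □ψ at y so ◇□ψ at x, so □◇ψ at x, so ◇ψ at z, giving w with Rzw and Ryw.

convergence: ∀x ∀y ∀z (Rxy ∧ Rxz → ∃w (Ryw ∧ Rzw))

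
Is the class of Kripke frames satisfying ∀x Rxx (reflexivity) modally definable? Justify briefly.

Yes — defined by □p → p

The condition is reflexivity. A defining modal formula is □p → p.
Suppose □p→p is valid. At any x set V(p)={w : Rxw}. Then □p holds at x, so p holds at x, i.e. Rxx.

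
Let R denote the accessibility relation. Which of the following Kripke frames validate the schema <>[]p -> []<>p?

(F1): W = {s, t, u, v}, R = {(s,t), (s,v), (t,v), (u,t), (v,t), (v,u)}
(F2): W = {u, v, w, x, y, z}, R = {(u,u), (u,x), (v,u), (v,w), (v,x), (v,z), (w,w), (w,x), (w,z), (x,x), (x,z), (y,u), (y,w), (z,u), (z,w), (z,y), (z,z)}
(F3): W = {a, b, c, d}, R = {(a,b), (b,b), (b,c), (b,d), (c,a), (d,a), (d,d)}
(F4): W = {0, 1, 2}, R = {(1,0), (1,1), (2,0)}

This is the axiom for convergence; its first-order frame correspondent is forall x forall y forall z (Rxy & Rxz -> exists w (Ryw & Rzw)).
(F1): fails — Rsv and Rst but v and t have no common successor.
(F2): holds.
(F3): fails — Rbc and Rbb but c and b have no common successor.
(F4): fails — R10 and R10 but 0 and 0 have no common successor.

(F2)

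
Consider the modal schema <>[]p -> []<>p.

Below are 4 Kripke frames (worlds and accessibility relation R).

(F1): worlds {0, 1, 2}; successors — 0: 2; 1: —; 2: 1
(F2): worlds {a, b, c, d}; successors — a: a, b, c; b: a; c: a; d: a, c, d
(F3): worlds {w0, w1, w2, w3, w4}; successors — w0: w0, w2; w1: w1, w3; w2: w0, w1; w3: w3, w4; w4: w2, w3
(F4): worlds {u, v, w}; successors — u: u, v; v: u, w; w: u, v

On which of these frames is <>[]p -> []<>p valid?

Frame correspondent (Sahlqvist): forall x forall y forall z (Rxy & Rxz -> exists w (Ryw & Rzw)) — i.e. convergence.
(F1): fails — R21 and R21 but 1 and 1 have no common successor.
(F2): condition met.
(F3): fails — Rw2w1 and Rw2w0 but w1 and w0 have no common successor.
(F4): condition met.

(F2), (F4)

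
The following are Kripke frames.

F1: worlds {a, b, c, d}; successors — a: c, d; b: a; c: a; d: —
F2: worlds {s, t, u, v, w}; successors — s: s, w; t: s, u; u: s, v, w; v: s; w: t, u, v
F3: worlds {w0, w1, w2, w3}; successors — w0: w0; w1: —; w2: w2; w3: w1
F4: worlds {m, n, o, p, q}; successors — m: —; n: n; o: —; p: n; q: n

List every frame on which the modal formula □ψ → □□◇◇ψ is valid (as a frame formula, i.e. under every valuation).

The schema corresponds to a generalized confluence (Geach) condition: ∀x ∀z (xR²z → ∃w (xRw ∧ zR²w)).
F1: fails — aR²a but no w with aRw and aR²w.
F2: fails — wR²v but no w* with wRw* and vR²w*.
F3: holds.
F4: holds.

F3, F4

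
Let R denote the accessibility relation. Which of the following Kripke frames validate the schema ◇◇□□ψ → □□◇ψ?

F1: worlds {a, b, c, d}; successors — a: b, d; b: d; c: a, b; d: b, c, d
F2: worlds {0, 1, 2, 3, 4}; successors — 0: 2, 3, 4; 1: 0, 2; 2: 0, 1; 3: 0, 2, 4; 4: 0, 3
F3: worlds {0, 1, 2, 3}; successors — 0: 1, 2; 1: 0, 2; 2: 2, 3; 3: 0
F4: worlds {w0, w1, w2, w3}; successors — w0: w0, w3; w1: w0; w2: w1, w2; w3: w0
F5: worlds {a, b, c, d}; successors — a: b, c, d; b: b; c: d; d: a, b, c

The schema corresponds to a generalized confluence (Geach) condition: ∀x ∀y ∀z ((xR²y ∧ xR²z) → ∃w (yR²w ∧ zRw)).
F1: ✓.
F2: ✓.
F3: fails — 0R²3, 0R²3 but no w with 3R²w and 3Rw.
F4: fails — w2R²w0, w2R²w2 but no w with w0R²w and w2Rw.
F5: fails — aR²b, aR²c but no w with bR²w and cRw.
Valid on: F1, F2.

F1, F2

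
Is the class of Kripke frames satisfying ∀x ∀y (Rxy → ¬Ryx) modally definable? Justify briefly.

If a class were modally definable it would be closed under surjective bounded morphisms (Goldblatt–Thomason).
The 3-cycle (worlds 0,1,2 with 0→1→2→0) is asymmetric. Mapping every world to a single reflexive point • is a surjective bounded morphism, and the reflexive point is not asymmetric (R•• but asymmetry requires ¬R••).
Hence asymmetry is not modally definable.

No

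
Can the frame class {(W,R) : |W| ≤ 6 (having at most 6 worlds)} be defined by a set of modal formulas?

Not modally definable

Any modally definable frame class is closed under disjoint unions.
Any modal formula valid on each of 7 disjoint one-world frames is valid on their disjoint union (validity is preserved under disjoint unions). Each one-world frame has |W|=1≤6, but the union has |W|=7.
So no modal formula (or set of formulas) defines exactly the |W|≤6 frames.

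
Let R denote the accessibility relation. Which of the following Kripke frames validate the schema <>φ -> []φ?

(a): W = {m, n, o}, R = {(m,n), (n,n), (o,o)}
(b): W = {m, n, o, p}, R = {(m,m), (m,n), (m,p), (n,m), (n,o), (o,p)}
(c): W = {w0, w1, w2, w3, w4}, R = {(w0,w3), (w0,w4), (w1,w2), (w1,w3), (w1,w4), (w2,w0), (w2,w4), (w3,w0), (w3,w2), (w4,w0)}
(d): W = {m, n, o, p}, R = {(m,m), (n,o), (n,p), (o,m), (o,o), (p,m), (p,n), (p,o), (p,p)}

Frame correspondent (Sahlqvist): forall x forall y forall z (Rxy & Rxz -> y = z) — i.e. partial functionality.
(a): condition met.
(b): fails — m sees both m and n.
(c): fails — w0 sees both w3 and w4.
(d): fails — n sees both o and p.

(a)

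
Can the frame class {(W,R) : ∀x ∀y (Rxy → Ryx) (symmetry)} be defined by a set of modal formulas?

Yes — defined by p → □◇p

This is a Sahlqvist condition; the B axiom p → □◇p defines it.
Suppose p→□◇p is valid. Take Rxy and set V(p)={x}. Then p at x, so □◇p at x, so ◇p at y, so some z with Ryz has p; z=x, i.e. Ryx.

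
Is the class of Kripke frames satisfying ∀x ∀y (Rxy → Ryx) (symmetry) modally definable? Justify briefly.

Yes, by r → □◇r

The condition is symmetry. A defining modal formula is r → □◇r.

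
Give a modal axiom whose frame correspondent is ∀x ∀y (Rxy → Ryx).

A defining formula is q → □◇q (the B axiom).
Suppose q→□◇q is valid. Take Rxy and set V(q)={x}. Then q at x, so □◇q at x, so ◇q at y, so some z with Ryz has q; z=x, i.e. Ryx.

q → □◇q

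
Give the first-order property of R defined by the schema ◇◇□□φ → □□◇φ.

∀x ∀y ∀z ((xR²y ∧ xR²z) → ∃w (yR²w ∧ zRw))

This is a Sahlqvist (Geach-type) schema ◇^2□^2φ → □^2◇^1φ.
Minimal-valuation argument: fix x; take any y with xR^2y and any z with xR^2z. Set V(φ) to the set of worlds R-reachable from y in exactly 2 steps. Then □^2φ holds at y, so the antecedent holds at x; validity forces ◇^1φ at z, giving a w with zR^1w and yR^2w.
First-order correspondent: ∀x ∀y ∀z ((xR²y ∧ xR²z) → ∃w (yR²w ∧ zRw)).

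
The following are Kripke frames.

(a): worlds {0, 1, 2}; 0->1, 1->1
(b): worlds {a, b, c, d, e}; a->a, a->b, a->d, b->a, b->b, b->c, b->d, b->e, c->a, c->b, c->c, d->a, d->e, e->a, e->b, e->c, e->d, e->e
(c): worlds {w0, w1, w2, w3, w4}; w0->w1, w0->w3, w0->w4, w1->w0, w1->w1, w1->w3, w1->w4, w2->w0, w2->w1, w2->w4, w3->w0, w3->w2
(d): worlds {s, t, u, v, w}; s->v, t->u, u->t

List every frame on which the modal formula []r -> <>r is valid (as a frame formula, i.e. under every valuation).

(b)

The schema corresponds to seriality: forall x exists y Rxy.
(a): fails — world 2 has no successor.
(b): condition met.
(c): fails — world w4 has no successor.
(d): fails — world v has no successor.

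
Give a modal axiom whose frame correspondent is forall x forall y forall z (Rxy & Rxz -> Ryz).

◇s → □◇s

The condition is the Euclidean property. The 5 schema ◇s → □◇s defines it.
Suppose ◇s→□◇s is valid. Take Rxy, Rxz and set V(s)={y}. Then ◇s at x, so □◇s at x, so ◇s at z, so some w with Rzw has s; w=y, i.e. Rzy. By symmetry of the argument, Ryz.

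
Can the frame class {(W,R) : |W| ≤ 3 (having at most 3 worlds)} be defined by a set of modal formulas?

Modal frame validity is preserved under disjoint unions.
Any modal formula valid on each of 4 disjoint one-world frames is valid on their disjoint union (validity is preserved under disjoint unions). Each one-world frame has |W|=1≤3, but the union has |W|=4.
Hence having at most 3 worlds is not modally definable.

No — not modally definable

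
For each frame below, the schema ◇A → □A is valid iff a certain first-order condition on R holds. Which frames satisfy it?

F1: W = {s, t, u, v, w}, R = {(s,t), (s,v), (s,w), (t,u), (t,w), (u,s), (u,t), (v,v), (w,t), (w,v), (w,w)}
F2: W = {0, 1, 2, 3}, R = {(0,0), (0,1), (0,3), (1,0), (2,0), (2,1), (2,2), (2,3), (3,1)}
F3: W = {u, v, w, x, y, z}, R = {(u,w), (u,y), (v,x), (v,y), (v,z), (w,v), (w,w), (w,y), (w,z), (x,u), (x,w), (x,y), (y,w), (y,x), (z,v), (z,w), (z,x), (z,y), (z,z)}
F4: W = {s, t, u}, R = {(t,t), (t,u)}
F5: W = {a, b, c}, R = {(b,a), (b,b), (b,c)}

none

Frame correspondent (Sahlqvist): ∀x ∀y ∀z (Rxy ∧ Rxz → y = z) — i.e. partial functionality.
F1: fails — s sees both t and v.
F2: fails — 0 sees both 0 and 1.
F3: fails — u sees both w and y.
F4: fails — t sees both t and u.
F5: fails — b sees both a and b.
Valid on no frame.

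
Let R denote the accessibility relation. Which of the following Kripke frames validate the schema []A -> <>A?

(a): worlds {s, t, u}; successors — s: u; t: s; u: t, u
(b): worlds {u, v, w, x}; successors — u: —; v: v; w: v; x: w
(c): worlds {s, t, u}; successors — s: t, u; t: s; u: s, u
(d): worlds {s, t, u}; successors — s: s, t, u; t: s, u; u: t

(a), (c), (d)

The schema corresponds to seriality: forall x exists y Rxy.
(a): holds.
(b): fails — world u has no successor.
(c): holds.
(d): holds.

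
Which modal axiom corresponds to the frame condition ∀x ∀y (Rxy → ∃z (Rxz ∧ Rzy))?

A defining formula is □□ψ → □ψ (the C4 axiom).
Suppose □□ψ→□ψ is valid. Take Rxy and set V(ψ)={w : xR²w}. Then □□ψ at x, so □ψ at x, so ψ at y, i.e. ∃z(Rxz∧Rzy).

□□ψ → □ψ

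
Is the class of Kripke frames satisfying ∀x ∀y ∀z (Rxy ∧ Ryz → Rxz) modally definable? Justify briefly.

Yes — defined by □r → □□r

The condition is transitivity. A defining modal formula is □r → □□r.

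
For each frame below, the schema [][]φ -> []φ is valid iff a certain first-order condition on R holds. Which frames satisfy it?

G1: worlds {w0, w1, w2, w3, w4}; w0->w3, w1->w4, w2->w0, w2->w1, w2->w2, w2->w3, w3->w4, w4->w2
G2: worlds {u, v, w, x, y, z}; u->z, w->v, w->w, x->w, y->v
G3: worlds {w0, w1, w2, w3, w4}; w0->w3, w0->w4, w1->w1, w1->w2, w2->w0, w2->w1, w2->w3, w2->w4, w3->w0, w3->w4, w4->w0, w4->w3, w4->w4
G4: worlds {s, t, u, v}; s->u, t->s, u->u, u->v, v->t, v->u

G3

The schema corresponds to density: forall x forall y (Rxy -> exists z (Rxz & Rzy)).
G1: fails — Rw0w3 but no z with Rw0z and Rzw3.
G2: fails — Ruz but no t with Rut and Rtz.
G3: satisfies the condition.
G4: fails — Rvt but no z with Rvz and Rzt.
Valid on: G3.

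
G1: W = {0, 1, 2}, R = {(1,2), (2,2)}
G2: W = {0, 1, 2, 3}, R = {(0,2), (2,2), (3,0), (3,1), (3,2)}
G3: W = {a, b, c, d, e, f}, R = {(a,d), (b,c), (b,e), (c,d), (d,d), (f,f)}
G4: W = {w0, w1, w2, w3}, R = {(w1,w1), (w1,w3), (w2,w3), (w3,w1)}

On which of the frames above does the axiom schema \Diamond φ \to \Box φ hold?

This is the axiom for partial functionality; its first-order frame correspondent is \forall x \forall y \forall z (Rxy \wedge Rxz \to y = z).
G1: ✓.
G2: fails — 3 sees both 0 and 1.
G3: fails — b sees both c and e.
G4: fails — w1 sees both w1 and w3.

G1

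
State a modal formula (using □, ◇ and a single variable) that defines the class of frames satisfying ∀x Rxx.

□ψ → ψ

A defining formula is □ψ → ψ (the T axiom).
Suppose □ψ→ψ is valid. At any x set V(ψ)={w : Rxw}. Then □ψ holds at x, so ψ holds at x, i.e. Rxx.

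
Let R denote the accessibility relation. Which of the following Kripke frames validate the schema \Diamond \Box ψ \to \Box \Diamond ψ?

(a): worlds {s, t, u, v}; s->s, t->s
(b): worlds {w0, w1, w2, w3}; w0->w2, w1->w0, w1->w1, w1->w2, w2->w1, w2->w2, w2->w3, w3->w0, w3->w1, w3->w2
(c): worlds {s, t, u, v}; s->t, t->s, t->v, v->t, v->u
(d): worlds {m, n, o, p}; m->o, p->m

This is the axiom for convergence; its first-order frame correspondent is \forall x \forall y \forall z (Rxy \wedge Rxz \to \exists w (Ryw \wedge Rzw)).
(a): holds.
(b): holds.
(c): fails — Rvt and Rvu but t and u have no common successor.
(d): fails — Rmo and Rmo but o and o have no common successor.

(a), (b)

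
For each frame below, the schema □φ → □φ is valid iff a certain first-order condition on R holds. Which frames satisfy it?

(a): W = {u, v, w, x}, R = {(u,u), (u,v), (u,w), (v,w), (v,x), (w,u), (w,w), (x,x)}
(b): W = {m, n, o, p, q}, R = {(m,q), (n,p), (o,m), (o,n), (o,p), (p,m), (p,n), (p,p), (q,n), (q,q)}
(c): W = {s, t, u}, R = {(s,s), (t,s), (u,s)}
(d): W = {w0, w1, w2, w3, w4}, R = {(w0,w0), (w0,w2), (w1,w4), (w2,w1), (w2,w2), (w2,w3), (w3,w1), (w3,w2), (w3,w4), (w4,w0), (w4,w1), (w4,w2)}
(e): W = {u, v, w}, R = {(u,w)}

The schema corresponds to a generalized confluence (Geach) condition: ∀x ∀z (xRz → ∃w (xRw ∧ z = w)).
(a): condition met.
(b): condition met.
(c): condition met.
(d): condition met.
(e): condition met.

(a), (b), (c), (d), (e)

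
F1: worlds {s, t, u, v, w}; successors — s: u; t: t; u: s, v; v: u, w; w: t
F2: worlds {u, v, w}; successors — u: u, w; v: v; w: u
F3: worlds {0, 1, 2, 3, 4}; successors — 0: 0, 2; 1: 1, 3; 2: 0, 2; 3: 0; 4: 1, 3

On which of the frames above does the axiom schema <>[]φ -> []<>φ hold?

This is the axiom for convergence; its first-order frame correspondent is forall x forall y forall z (Rxy & Rxz -> exists w (Ryw & Rzw)).
F1: fails — Rvw and Rvu but w and u have no common successor.
F2: satisfies the condition.
F3: fails — R11 and R13 but 1 and 3 have no common successor.

F2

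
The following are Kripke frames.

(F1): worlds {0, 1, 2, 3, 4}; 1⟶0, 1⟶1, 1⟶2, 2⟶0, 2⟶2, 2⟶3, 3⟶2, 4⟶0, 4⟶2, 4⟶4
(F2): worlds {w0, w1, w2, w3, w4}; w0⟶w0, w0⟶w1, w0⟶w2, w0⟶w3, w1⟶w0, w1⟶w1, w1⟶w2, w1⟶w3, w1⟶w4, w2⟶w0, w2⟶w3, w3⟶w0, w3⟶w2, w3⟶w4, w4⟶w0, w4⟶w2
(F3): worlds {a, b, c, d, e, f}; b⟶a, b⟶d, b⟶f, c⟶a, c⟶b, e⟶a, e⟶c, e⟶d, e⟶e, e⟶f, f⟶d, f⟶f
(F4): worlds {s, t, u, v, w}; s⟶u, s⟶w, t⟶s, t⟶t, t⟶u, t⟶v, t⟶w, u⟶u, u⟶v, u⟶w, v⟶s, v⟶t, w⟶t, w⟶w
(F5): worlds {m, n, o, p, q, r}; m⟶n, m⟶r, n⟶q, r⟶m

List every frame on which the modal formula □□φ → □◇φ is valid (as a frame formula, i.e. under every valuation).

(F2), (F4)

This is the axiom for a generalized confluence (Geach) condition; its first-order frame correspondent is ∀x ∀z (xRz → ∃w (xR²w ∧ zRw)).
(F1): fails — 1R0 but no w with 1R²w and 0Rw.
(F2): condition met.
(F3): fails — bRa but no w with bR²w and aRw.
(F4): condition met.
(F5): fails — nRq but no w with nR²w and qRw.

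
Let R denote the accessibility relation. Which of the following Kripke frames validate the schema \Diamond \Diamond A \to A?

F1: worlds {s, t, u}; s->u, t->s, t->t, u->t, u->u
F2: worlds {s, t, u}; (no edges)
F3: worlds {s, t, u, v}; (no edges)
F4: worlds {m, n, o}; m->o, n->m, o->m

F2, F3

Frame correspondent (Sahlqvist): \forall x \forall y (x R^2 y \to \exists w (y = w \wedge x = w)) — i.e. a generalized confluence (Geach) condition.
F1: fails — sR²t but t ≠ s.
F2: condition met.
F3: condition met.
F4: fails — nR²o but o ≠ n.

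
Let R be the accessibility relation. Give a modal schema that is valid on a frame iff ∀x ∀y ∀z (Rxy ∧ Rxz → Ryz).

This is the Euclidean property; the standard corresponding axiom is 5: ◇p → □◇p.
Suppose ◇p→□◇p is valid. Take Rxy, Rxz and set V(p)={y}. Then ◇p at x, so □◇p at x, so ◇p at z, so some w with Rzw has p; w=y, i.e. Rzy. By symmetry of the argument, Ryz.

◇p → □◇p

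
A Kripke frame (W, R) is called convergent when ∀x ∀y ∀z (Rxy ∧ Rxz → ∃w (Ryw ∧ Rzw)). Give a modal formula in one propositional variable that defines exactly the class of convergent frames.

The condition is convergence. The .2 schema ◇□s → □◇s defines it.
Suppose ◇□s→□◇s is valid. Take Rxy, Rxz and set V(s)={w : Ryw}. Then □s at y so ◇□s at x, so □◇s at x, so ◇s at z, giving w with Rzw and Ryw.

◇□s → □◇s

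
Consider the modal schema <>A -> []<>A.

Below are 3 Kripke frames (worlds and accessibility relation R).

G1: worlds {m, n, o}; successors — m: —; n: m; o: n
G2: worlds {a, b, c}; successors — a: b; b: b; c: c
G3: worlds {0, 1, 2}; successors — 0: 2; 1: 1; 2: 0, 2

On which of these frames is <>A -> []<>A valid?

G2

Frame correspondent (Sahlqvist): forall x forall y forall z (Rxy & Rxz -> Ryz) — i.e. the Euclidean property.
G1: fails — Rnm and Rnm but not Rmm.
G2: ✓.
G3: fails — R20 and R20 but not R00.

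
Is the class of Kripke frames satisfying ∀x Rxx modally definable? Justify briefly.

Definable; □p → p defines it

Yes: it is reflexivity, defined by the T schema □p → p.
Suppose □p→p is valid. At any x set V(p)={w : Rxw}. Then □p holds at x, so p holds at x, i.e. Rxx.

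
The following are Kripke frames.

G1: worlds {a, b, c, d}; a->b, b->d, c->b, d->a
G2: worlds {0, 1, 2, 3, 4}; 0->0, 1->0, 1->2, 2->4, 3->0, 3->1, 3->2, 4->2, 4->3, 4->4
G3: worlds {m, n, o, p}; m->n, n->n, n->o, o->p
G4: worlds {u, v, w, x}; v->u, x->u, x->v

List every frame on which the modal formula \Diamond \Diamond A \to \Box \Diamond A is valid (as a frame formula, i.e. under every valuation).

G1

The schema corresponds to a generalized confluence (Geach) condition: \forall x \forall y \forall z ((x R^2 y \wedge xRz) \to \exists w (y = w \wedge zRw)).
G1: holds.
G2: fails — 1R²0, 1R2 but no w with 0=w and 2Rw.
G3: fails — nR²n, nRo but no w with n=w and oRw.
G4: fails — xR²u, xRu but no t with u=t and uRt.
Valid on: G1.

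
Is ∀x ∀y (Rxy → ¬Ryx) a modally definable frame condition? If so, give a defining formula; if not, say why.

No

If a class were modally definable it would be closed under surjective bounded morphisms (Goldblatt–Thomason).
The 4-cycle (worlds 0,1,2,3 with 0→1→2→3→0) is asymmetric. Mapping every world to a single reflexive point • is a surjective bounded morphism, and the reflexive point is not asymmetric (R•• but asymmetry requires ¬R••).
Hence asymmetry is not modally definable.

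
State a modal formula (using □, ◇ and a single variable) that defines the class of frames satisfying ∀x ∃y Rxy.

The condition is seriality. The D schema □s → ◇s defines it.
Suppose □s→◇s is valid. At any x set V(s)=W. Then □s at x, so ◇s at x, so x has a successor.

□s → ◇s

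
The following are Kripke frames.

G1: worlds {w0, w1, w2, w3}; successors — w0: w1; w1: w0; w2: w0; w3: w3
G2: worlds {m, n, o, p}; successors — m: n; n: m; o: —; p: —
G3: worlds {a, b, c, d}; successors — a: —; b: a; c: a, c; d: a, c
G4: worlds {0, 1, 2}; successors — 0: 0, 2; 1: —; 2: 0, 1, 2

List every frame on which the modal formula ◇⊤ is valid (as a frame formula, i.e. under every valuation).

G1

Frame correspondent (Sahlqvist): ∀x ∃y Rxy — i.e. seriality.
G1: satisfies the condition.
G2: fails — world o has no successor.
G3: fails — world a has no successor.
G4: fails — world 1 has no successor.
Valid on: G1.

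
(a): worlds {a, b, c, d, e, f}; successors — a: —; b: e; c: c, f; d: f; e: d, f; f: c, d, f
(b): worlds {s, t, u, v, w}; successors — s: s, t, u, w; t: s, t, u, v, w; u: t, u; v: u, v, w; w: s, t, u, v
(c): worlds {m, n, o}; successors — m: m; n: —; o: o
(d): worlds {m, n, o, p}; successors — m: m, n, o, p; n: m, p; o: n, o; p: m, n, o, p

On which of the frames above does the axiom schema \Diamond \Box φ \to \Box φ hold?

This is the axiom for the Euclidean property; its first-order frame correspondent is \forall x \forall y \forall z (Rxy \wedge Rxz \to Ryz).
(a): fails — Rbe and Rbe but not Ree.
(b): fails — Rsw and Rsw but not Rww.
(c): satisfies the condition.
(d): fails — Rmo and Rmm but not Rom.
Valid on: (c).

(c)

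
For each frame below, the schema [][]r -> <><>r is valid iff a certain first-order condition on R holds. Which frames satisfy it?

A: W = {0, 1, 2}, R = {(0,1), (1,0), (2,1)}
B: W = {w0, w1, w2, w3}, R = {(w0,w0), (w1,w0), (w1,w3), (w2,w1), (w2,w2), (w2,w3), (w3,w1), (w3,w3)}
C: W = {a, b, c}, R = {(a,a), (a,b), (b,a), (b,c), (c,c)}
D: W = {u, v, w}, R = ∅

The schema corresponds to a generalized confluence (Geach) condition: forall x exists w (x R^2 w & x R^2 w).
A: satisfies the condition.
B: satisfies the condition.
C: satisfies the condition.
D: fails — at u but no t with uR²t and uR²t.
Valid on: A, B, C.

A, B, C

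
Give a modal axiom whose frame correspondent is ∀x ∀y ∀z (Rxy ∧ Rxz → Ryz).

The condition is the Euclidean property. The 5 schema ◇s → □◇s defines it.
Suppose ◇s→□◇s is valid. Take Rxy, Rxz and set V(s)={y}. Then ◇s at x, so □◇s at x, so ◇s at z, so some w with Rzw has s; w=y, i.e. Rzy. By symmetry of the argument, Ryz.

◇s → □◇s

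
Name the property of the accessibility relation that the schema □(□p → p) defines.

shift-reflexivity: ∀x ∀y (Rxy → Ryy)

Suppose □(□p→p) is valid. Take Rxy and set V(p)={w : Ryw}. Then at y, □p holds; since □(□p→p) at x, □p→p at y, so p at y, i.e. Ryy.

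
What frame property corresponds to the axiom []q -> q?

reflexivity

Suppose □q→q is valid. At any x set V(q)={w : Rxw}. Then □q holds at x, so q holds at x, i.e. Rxx.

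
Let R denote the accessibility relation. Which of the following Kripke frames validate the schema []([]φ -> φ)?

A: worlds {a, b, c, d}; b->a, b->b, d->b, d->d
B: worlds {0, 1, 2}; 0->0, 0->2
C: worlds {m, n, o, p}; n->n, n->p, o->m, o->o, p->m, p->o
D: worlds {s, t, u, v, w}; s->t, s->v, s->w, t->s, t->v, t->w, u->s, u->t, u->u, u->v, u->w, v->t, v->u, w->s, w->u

This is the axiom for shift-reflexivity; its first-order frame correspondent is forall x forall y (Rxy -> Ryy).
A: fails — Rba but not Raa.
B: fails — R02 but not R22.
C: fails — Rom but not Rmm.
D: fails — Ruv but not Rvv.
Valid on no frame.

none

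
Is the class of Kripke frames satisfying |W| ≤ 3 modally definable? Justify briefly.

No

If a class were modally definable it would be closed under disjoint unions (Goldblatt–Thomason).
Any modal formula valid on each of 4 disjoint one-world frames is valid on their disjoint union (validity is preserved under disjoint unions). Each one-world frame has |W|=1≤3, but the union has |W|=4.
So no modal formula (or set of formulas) defines exactly the |W|≤3 frames.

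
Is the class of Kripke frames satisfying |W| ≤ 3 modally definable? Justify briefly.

Not definable by any modal formula

If a class were modally definable it would be closed under disjoint unions (Goldblatt–Thomason).
Any modal formula valid on each of 4 disjoint one-world frames is valid on their disjoint union (validity is preserved under disjoint unions). Each one-world frame has |W|=1≤3, but the union has |W|=4.
So no modal formula (or set of formulas) defines exactly the |W|≤3 frames.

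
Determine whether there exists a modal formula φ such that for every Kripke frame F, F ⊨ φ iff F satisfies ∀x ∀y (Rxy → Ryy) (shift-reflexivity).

The condition is shift-reflexivity. A defining modal formula is □(□p → p).
Suppose □(□p→p) is valid. Take Rxy and set V(p)={w : Ryw}. Then at y, □p holds; since □(□p→p) at x, □p→p at y, so p at y, i.e. Ryy.

Yes — defined by □(□p → p)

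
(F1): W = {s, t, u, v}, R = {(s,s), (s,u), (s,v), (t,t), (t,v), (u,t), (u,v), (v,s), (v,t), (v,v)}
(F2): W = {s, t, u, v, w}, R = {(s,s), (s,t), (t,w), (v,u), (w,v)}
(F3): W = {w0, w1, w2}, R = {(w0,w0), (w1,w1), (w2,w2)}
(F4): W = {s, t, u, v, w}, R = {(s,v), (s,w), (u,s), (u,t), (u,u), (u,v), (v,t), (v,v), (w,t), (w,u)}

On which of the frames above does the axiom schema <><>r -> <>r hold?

Frame correspondent (Sahlqvist): forall x forall y forall z (Rxy & Ryz -> Rxz) — i.e. transitivity.
(F1): fails — Ruv and Rvs but not Rus.
(F2): fails — Rtw and Rwv but not Rtv.
(F3): condition met.
(F4): fails — Rwu and Ruv but not Rwv.
Valid on: (F3).

(F3)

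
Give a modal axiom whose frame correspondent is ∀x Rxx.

This is reflexivity; the standard corresponding axiom is T: □s → s.
Suppose □s→s is valid. At any x set V(s)={w : Rxw}. Then □s holds at x, so s holds at x, i.e. Rxx.

□s → s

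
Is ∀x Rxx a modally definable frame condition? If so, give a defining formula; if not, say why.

Yes: it is reflexivity, defined by the T schema □r → r.

Yes — defined by □r → r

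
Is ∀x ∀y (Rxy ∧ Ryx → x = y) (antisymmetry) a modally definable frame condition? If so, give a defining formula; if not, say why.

Modal frame validity is preserved under surjective bounded morphisms.
The 6-cycle (worlds 0,1,2,3,4,5 with 0→1→2→3→4→5→0) is antisymmetric. Sending even-indexed worlds to s and odd-indexed worlds to t is a surjective bounded morphism onto the two-world frame with s↔t, which is not antisymmetric.
So no modal formula (or set of formulas) defines exactly the antisymmetric frames.

Not definable by any modal formula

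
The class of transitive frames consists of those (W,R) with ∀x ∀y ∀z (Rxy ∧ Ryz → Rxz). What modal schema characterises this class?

□q → □□q

This is transitivity; the standard corresponding axiom is 4: □q → □□q.
Suppose □q→□□q is valid. Take Rxy, Ryz and set V(q)={w : Rxw}. Then □q at x, so □□q at x, so □q at y, so q at z, i.e. Rxz.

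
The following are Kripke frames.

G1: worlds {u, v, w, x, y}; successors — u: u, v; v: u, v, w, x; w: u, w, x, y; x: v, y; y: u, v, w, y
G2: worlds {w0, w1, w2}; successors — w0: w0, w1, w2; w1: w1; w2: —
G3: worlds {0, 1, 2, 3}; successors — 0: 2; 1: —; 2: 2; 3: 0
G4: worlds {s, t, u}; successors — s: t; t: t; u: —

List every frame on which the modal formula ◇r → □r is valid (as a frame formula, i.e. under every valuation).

G3, G4

Frame correspondent (Sahlqvist): ∀x ∀y ∀z (Rxy ∧ Rxz → y = z) — i.e. partial functionality.
G1: fails — u sees both u and v.
G2: fails — w0 sees both w0 and w1.
G3: ✓.
G4: ✓.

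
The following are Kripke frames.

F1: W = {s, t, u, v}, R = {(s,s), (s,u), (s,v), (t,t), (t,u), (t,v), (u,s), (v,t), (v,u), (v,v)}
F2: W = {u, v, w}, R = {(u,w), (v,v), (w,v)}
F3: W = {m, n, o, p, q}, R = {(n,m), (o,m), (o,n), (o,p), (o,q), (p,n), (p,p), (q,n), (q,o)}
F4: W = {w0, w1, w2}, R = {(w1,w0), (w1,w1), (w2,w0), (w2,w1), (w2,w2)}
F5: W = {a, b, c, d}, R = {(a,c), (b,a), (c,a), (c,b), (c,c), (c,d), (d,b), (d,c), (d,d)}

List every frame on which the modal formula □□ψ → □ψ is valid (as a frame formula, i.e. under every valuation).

F1, F4

The schema corresponds to density: ∀x ∀y (Rxy → ∃z (Rxz ∧ Rzy)).
F1: condition met.
F2: fails — Ruw but no z with Ruz and Rzw.
F3: fails — Roq but no z with Roz and Rzq.
F4: condition met.
F5: fails — Rba but no z with Rbz and Rza.
Valid on: F1, F4.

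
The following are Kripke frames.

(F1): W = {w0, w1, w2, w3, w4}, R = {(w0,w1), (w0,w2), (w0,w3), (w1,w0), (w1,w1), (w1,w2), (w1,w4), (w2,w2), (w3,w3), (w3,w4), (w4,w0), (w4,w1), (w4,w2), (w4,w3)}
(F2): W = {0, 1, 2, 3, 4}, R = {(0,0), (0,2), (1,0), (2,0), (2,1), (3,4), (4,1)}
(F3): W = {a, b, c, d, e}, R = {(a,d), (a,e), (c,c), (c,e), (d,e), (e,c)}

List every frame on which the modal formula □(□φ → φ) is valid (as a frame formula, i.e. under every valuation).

The schema corresponds to shift-reflexivity: ∀x ∀y (Rxy → Ryy).
(F1): fails — Rw1w0 but not Rw0w0.
(F2): fails — R34 but not R44.
(F3): fails — Rae but not Ree.
Valid on no frame.

none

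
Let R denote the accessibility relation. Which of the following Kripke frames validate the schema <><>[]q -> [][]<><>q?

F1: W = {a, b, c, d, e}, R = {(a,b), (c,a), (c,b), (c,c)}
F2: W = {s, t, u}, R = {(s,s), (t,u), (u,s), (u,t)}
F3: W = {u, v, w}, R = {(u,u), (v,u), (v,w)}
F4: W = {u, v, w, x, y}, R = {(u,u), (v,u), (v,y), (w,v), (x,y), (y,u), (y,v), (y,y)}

This is the axiom for a generalized confluence (Geach) condition; its first-order frame correspondent is forall x forall y forall z ((x R^2 y & x R^2 z) -> exists w (yRw & z R^2 w)).
F1: fails — cR²a, cR²a but no w with aRw and aR²w.
F2: fails — tR²t, tR²s but no w with tRw and sR²w.
F3: holds.
F4: holds.

F3, F4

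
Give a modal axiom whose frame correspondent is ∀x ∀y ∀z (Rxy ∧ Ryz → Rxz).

A defining formula is □r → □□r (the 4 axiom).
Suppose □r→□□r is valid. Take Rxy, Ryz and set V(r)={w : Rxw}. Then □r at x, so □□r at x, so □r at y, so r at z, i.e. Rxz.

□r → □□r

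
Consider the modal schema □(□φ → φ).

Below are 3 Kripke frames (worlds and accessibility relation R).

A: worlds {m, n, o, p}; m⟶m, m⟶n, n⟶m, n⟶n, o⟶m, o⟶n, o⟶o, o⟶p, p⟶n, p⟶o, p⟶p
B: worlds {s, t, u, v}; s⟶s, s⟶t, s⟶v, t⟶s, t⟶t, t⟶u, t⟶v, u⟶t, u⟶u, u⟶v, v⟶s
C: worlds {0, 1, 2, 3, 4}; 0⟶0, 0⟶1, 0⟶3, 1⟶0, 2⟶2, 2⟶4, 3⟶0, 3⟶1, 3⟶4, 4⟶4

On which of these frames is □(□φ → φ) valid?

Frame correspondent (Sahlqvist): ∀x ∀y (Rxy → Ryy) — i.e. shift-reflexivity.
A: holds.
B: fails — Ruv but not Rvv.
C: fails — R31 but not R11.

A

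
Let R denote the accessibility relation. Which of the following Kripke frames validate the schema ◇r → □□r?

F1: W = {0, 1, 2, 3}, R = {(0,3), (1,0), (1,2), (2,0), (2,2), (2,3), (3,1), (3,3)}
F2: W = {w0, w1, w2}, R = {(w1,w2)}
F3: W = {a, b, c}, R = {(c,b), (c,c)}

The schema corresponds to a generalized confluence (Geach) condition: ∀x ∀y ∀z ((xRy ∧ xR²z) → ∃w (y = w ∧ z = w)).
F1: fails — 0R3, 0R²1 but 3 ≠ 1.
F2: ✓.
F3: fails — cRb, cR²c but b ≠ c.
Valid on: F2.

F2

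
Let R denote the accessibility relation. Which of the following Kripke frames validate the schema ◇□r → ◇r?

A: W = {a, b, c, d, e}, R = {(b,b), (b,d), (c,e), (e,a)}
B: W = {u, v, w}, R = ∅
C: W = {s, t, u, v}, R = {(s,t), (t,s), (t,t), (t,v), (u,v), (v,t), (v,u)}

Frame correspondent (Sahlqvist): ∀x ∀y (xRy → ∃w (yRw ∧ xRw)) — i.e. a generalized confluence (Geach) condition.
A: fails — bRd but no w with dRw and bRw.
B: ✓.
C: fails — uRv but no w with vRw and uRw.

B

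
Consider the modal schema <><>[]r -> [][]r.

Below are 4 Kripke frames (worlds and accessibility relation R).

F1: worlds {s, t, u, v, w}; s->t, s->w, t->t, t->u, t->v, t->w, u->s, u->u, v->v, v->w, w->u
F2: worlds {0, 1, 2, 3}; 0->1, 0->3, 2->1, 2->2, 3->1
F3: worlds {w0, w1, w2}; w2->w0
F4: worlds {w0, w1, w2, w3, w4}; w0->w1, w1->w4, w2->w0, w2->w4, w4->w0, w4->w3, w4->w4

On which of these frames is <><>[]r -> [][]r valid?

F3

The schema corresponds to a generalized confluence (Geach) condition: forall x forall y forall z ((x R^2 y & x R^2 z) -> exists w (yRw & z = w)).
F1: fails — sR²u, sR²t but no w* with uRw* and t=w*.
F2: fails — 0R²1, 0R²1 but no w with 1Rw and 1=w.
F3: satisfies the condition.
F4: fails — w1R²w0, w1R²w0 but no w with w0Rw and w0=w.
Valid on: F3.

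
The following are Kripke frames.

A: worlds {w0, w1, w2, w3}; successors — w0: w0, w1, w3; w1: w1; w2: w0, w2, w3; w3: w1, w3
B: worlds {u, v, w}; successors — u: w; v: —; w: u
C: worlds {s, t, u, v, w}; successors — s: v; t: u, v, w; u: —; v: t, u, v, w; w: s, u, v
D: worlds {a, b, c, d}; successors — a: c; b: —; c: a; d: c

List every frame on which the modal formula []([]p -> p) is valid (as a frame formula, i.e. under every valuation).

This is the axiom for shift-reflexivity; its first-order frame correspondent is forall x forall y (Rxy -> Ryy).
A: holds.
B: fails — Rwu but not Ruu.
C: fails — Rwu but not Ruu.
D: fails — Rac but not Rcc.

A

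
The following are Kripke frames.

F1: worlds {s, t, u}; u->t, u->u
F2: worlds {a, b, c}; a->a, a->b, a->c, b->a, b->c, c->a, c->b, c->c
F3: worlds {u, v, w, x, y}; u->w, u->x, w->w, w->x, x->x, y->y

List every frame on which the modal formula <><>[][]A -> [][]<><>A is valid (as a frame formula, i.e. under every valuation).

F2, F3

This is the axiom for a generalized confluence (Geach) condition; its first-order frame correspondent is forall x forall y forall z ((x R^2 y & x R^2 z) -> exists w (y R^2 w & z R^2 w)).
F1: fails — uR²t, uR²t but no w with tR²w and tR²w.
F2: satisfies the condition.
F3: satisfies the condition.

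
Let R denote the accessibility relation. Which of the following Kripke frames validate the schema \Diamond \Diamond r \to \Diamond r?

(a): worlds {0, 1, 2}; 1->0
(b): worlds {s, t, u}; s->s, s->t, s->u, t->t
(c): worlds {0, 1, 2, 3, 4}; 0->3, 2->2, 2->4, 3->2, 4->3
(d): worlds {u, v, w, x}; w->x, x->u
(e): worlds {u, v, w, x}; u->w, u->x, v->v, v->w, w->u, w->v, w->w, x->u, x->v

The schema corresponds to a generalized confluence (Geach) condition: \forall x \forall y (x R^2 y \to \exists w (y = w \wedge xRw)).
(a): holds.
(b): holds.
(c): fails — 0R²2 but no w with 2=w and 0Rw.
(d): fails — wR²u but no t with u=t and wRt.
(e): fails — uR²u but no t with u=t and uRt.
Valid on: (a), (b).

(a), (b)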